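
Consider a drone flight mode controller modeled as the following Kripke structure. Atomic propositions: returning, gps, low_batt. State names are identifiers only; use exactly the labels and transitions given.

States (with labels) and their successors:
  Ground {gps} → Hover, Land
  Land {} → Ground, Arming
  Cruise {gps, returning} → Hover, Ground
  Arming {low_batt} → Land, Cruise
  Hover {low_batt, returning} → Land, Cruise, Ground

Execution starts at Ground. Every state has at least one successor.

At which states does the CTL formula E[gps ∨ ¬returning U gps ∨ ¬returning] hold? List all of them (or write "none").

States satisfying gps ∨ ¬returning: {Ground, Land, Cruise, Arming}.
States satisfying E[gps ∨ ¬returning U gps ∨ ¬returning]: {Ground, Land, Cruise, Arming}.

{Ground, Land, Cruise, Arming}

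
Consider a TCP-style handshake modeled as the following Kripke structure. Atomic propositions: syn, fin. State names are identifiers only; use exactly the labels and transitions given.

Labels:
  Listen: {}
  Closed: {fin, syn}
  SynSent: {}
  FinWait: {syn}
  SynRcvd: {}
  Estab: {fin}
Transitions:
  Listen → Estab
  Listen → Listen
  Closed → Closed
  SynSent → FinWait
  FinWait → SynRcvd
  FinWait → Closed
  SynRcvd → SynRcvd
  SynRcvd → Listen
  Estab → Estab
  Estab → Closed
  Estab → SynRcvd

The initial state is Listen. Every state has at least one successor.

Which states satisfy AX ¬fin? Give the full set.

States satisfying ¬fin: {Listen, SynSent, FinWait, SynRcvd}.
States satisfying AX ¬fin: {SynSent, SynRcvd}.

{SynSent, SynRcvd}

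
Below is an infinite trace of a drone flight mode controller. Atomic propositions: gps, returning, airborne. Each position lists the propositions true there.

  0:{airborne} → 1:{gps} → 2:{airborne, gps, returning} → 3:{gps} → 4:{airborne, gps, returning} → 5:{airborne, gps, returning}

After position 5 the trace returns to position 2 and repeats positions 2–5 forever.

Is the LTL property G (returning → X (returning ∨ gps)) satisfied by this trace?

returning → X (returning ∨ gps) holds at every position 0..5, and those are all positions ever visited, so G (returning → X (returning ∨ gps)) holds.
Positions where returning holds: 2, 4, 5.
Check X (returning ∨ gps) at each: 2→ok, 4→ok, 5→ok.

Holds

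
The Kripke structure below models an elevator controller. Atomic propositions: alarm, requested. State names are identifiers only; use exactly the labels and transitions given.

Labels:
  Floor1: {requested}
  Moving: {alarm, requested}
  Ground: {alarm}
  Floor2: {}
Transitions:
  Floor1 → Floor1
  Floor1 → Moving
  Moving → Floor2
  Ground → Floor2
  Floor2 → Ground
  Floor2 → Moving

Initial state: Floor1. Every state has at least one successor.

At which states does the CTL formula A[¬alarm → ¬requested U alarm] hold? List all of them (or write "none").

States satisfying ¬alarm → ¬requested: {Moving, Ground, Floor2}.
States satisfying alarm: {Moving, Ground}.
States satisfying A[¬alarm → ¬requested U alarm]: {Moving, Ground, Floor2}.

{Moving, Ground, Floor2}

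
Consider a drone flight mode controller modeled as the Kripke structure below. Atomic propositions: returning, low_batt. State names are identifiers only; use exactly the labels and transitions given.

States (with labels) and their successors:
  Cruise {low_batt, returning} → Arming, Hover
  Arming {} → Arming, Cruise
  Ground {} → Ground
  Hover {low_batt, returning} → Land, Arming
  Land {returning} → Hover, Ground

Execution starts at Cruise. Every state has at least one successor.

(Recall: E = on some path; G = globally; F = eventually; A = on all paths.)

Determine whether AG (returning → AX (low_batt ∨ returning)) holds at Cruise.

States satisfying returning → AX (low_batt ∨ returning): {Arming, Ground}.
States satisfying AG (returning → AX (low_batt ∨ returning)): {Ground}.
Cruise is reachable from Cruise and violates returning → AX (low_batt ∨ returning), so AG fails at Cruise.
Cruise ∉ Sat(AG (returning → AX (low_batt ∨ returning))).

No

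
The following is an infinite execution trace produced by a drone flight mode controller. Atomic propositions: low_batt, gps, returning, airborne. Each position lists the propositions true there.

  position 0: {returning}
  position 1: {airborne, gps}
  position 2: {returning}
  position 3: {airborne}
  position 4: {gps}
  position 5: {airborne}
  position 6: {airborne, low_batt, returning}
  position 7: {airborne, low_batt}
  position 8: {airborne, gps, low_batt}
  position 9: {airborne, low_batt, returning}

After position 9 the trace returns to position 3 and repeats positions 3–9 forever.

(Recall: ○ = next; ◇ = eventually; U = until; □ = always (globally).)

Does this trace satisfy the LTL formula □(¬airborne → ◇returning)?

¬airborne → ◇returning holds at every position 0..9, and those are all positions ever visited, so □(¬airborne → ◇returning) holds.
Positions where ¬airborne holds: 0, 2, 4.
Check ◇returning at each: 0→ok, 2→ok, 4→ok.

Yes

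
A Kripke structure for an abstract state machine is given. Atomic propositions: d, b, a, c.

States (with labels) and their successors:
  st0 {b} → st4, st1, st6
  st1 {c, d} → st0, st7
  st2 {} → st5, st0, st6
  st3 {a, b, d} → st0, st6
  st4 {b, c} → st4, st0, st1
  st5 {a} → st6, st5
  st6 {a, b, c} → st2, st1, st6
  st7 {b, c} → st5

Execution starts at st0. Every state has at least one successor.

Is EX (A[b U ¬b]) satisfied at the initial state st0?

Yes

States satisfying A[b U ¬b]: {st1, st2, st5, st7}.
States satisfying EX (A[b U ¬b]): {st0, st1, st2, st4, st5, st6, st7}.
st0 ∈ Sat(EX (A[b U ¬b])).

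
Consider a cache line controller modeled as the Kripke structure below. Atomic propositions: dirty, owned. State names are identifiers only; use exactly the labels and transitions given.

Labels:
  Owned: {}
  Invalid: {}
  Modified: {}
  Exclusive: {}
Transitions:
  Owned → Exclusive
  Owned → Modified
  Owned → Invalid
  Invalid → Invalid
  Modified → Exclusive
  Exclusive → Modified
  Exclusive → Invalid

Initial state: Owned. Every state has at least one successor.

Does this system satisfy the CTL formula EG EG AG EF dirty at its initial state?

States satisfying EG AG EF dirty: ∅.
States satisfying EG EG AG EF dirty: ∅.
No suitable path/successor from Owned witnesses the formula.
Owned ∉ Sat(EG EG AG EF dirty).

Violated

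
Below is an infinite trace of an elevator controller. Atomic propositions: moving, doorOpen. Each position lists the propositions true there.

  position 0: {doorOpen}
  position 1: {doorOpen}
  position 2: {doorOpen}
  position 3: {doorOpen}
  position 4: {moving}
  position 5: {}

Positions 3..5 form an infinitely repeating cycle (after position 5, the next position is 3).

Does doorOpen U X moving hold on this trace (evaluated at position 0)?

Walking from position 0: X moving first holds at position 3, and doorOpen holds at every earlier position along the way, so doorOpen U X moving holds.

Holds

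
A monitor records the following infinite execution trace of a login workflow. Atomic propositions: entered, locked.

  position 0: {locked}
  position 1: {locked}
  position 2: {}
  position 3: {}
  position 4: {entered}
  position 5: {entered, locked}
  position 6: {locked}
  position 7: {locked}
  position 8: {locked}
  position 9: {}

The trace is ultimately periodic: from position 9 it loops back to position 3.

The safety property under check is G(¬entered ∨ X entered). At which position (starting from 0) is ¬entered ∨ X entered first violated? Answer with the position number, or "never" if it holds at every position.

Check ¬entered ∨ X entered at each position in order: 0 ✓, 1 ✓, 2 ✓, 3 ✓, 4 ✓.
At position 5 the labels are {entered, locked} and the next position 6 has {locked}, so ¬entered ∨ X entered is false there. This is the first violation.

5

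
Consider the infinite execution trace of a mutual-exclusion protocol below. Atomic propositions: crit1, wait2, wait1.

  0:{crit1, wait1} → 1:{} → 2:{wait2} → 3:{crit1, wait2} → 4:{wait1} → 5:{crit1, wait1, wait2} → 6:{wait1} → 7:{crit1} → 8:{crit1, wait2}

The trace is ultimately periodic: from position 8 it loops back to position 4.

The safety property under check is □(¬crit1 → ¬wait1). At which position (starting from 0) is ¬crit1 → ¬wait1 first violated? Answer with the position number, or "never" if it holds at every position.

4

Check ¬crit1 → ¬wait1 at each position in order: 0 ✓, 1 ✓, 2 ✓, 3 ✓.
At position 4 the labels are {wait1}, so ¬crit1 → ¬wait1 is false there. This is the first violation.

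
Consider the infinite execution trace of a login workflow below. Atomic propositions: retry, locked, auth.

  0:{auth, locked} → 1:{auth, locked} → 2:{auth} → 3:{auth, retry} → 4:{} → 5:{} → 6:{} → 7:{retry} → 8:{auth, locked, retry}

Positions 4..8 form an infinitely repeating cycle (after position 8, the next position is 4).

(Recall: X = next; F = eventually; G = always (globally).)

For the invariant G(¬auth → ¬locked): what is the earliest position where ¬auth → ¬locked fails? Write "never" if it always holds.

¬auth → ¬locked holds at every position 0..8, and those are all the positions the trace ever visits, so the invariant G(¬auth → ¬locked) is never violated.

never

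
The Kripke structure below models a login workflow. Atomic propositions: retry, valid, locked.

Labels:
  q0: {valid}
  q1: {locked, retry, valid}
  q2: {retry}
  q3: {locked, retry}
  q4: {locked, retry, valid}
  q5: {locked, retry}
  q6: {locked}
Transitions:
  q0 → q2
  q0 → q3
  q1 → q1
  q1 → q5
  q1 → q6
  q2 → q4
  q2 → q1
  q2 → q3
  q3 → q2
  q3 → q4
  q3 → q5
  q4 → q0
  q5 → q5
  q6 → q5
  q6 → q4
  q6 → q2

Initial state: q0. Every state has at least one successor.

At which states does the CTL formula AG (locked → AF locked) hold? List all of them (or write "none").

States satisfying locked → AF locked: {q0, q1, q2, q3, q4, q5, q6}.
States satisfying AG (locked → AF locked): {q0, q1, q2, q3, q4, q5, q6}.

{q0, q1, q2, q3, q4, q5, q6}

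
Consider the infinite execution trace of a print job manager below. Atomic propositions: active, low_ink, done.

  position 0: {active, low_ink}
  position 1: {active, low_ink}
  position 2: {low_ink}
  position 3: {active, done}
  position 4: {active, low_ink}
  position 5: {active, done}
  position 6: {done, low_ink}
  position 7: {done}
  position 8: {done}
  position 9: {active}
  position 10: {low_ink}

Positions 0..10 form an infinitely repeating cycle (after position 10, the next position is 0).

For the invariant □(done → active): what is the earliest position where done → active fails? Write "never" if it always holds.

6

Check done → active at each position in order: 0 ✓, 1 ✓, 2 ✓, 3 ✓, 4 ✓, 5 ✓.
At position 6 the labels are {done, low_ink}, so done → active is false there. This is the first violation.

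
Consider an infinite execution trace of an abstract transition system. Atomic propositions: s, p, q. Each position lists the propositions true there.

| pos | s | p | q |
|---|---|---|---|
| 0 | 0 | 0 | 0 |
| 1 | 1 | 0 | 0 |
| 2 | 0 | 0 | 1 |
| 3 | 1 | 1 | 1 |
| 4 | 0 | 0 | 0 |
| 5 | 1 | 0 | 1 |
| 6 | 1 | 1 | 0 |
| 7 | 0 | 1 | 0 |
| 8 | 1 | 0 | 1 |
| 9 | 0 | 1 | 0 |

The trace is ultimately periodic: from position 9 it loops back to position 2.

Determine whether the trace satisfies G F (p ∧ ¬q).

Holds

F (p ∧ ¬q) holds at every position 0..9, and those are all positions ever visited, so G F (p ∧ ¬q) holds.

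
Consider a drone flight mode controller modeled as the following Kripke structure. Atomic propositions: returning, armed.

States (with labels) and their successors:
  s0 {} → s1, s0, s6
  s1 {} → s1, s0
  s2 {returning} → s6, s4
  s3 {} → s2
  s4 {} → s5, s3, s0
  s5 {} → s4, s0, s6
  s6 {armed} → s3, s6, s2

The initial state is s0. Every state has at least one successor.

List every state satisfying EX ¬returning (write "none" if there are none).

{s0, s1, s2, s4, s5, s6}

States satisfying ¬returning: {s0, s1, s3, s4, s5, s6}.
States satisfying EX ¬returning: {s0, s1, s2, s4, s5, s6}.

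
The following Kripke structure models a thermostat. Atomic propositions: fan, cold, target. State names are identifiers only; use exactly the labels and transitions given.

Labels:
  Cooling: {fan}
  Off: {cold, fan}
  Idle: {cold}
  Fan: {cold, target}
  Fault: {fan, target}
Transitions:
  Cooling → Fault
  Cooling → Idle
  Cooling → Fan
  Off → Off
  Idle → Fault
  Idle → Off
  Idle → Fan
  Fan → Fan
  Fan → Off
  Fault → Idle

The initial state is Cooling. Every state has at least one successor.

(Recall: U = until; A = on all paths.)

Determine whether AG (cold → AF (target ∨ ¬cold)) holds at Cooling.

No

States satisfying cold → AF (target ∨ ¬cold): {Cooling, Fan, Fault}.
States satisfying AG (cold → AF (target ∨ ¬cold)): ∅.
Idle is reachable from Cooling and violates cold → AF (target ∨ ¬cold), so AG fails at Cooling.
Cooling ∉ Sat(AG (cold → AF (target ∨ ¬cold))).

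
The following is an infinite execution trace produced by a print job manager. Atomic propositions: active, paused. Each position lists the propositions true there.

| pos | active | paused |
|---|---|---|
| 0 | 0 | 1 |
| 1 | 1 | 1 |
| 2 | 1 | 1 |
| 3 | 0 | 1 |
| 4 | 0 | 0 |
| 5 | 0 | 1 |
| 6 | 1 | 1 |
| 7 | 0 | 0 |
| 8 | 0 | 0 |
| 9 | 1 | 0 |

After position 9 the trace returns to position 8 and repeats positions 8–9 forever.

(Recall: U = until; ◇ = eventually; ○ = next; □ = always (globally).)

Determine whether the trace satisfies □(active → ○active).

Violated

active → ○active must hold at every position from 0 onward. It fails at position 2, so □(active → ○active) is false.
Positions where active holds: 1, 2, 6, 9.
Check ○active at each: 1→ok, 2→fails, 6→fails, 9→fails.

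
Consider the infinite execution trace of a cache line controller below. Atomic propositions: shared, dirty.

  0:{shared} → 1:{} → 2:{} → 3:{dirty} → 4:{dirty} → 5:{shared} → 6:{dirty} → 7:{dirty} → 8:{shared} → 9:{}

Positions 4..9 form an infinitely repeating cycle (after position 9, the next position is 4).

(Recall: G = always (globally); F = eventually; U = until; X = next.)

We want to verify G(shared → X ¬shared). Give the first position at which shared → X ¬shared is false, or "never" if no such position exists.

shared → X ¬shared holds at every position 0..9, and those are all the positions the trace ever visits, so the invariant G(shared → X ¬shared) is never violated.

never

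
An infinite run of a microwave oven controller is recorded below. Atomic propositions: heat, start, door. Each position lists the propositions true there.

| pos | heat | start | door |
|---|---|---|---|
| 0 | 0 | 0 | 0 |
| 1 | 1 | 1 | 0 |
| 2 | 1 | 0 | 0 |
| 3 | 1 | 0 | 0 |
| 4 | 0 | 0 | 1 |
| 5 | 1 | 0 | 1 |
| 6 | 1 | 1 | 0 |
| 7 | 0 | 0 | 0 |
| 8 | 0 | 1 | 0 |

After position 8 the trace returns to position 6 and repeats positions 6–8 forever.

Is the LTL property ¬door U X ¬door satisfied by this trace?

Walking from position 0: X ¬door first holds at position 0, and ¬door holds at every earlier position along the way, so ¬door U X ¬door holds.

Yes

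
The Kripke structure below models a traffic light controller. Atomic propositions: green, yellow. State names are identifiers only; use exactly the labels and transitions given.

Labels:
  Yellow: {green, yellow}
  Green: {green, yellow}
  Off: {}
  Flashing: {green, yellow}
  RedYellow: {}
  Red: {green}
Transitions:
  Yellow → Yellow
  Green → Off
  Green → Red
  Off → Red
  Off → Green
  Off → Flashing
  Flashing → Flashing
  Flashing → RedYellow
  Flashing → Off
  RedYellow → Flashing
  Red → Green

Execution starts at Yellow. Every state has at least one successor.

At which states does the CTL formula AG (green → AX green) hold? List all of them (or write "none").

{Yellow}

States satisfying green → AX green: {Yellow, Off, RedYellow, Red}.
States satisfying AG (green → AX green): {Yellow}.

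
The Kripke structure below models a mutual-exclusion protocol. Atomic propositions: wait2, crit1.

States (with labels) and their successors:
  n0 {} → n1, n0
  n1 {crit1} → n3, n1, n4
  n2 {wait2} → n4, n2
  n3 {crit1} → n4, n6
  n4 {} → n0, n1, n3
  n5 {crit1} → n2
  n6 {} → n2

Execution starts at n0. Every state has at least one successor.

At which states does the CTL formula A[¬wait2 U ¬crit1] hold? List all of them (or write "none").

States satisfying ¬wait2: {n0, n1, n3, n4, n5, n6}.
States satisfying ¬crit1: {n0, n2, n4, n6}.
States satisfying A[¬wait2 U ¬crit1]: {n0, n2, n3, n4, n5, n6}.

{n0, n2, n3, n4, n5, n6}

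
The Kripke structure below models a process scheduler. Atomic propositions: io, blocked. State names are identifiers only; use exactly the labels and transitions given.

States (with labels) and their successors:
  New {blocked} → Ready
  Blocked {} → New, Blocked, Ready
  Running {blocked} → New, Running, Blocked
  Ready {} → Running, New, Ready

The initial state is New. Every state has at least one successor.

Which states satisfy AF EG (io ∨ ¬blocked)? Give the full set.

{New, Blocked, Ready}

States satisfying EG (io ∨ ¬blocked): {Blocked, Ready}.
States satisfying AF EG (io ∨ ¬blocked): {New, Blocked, Ready}.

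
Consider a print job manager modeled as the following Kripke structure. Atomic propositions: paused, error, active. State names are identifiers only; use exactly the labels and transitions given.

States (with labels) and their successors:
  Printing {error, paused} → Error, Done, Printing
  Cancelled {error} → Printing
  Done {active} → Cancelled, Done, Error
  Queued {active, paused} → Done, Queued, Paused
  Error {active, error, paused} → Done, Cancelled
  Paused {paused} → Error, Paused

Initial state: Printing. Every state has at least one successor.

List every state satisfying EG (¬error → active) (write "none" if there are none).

States satisfying ¬error → active: {Printing, Cancelled, Done, Queued, Error}.
States satisfying EG (¬error → active): {Printing, Cancelled, Done, Queued, Error}.

{Printing, Cancelled, Done, Queued, Error}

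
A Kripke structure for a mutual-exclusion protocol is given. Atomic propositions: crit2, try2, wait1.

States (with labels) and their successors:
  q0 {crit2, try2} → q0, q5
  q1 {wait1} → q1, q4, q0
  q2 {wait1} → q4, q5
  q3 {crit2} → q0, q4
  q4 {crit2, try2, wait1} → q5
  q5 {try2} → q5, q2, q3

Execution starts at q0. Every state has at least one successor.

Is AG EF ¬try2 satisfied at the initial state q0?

Satisfied

States satisfying EF ¬try2: {q0, q1, q2, q3, q4, q5}.
States satisfying AG EF ¬try2: {q0, q1, q2, q3, q4, q5}.
Every state reachable from q0 satisfies EF ¬try2.
q0 ∈ Sat(AG EF ¬try2).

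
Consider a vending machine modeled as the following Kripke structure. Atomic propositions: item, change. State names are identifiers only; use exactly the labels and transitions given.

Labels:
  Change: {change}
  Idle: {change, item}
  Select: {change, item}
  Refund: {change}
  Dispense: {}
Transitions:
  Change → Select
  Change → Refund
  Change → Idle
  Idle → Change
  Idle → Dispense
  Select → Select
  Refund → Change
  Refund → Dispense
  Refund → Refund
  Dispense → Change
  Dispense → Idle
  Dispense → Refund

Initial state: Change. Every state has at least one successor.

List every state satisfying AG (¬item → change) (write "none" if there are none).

{Select}

States satisfying ¬item → change: {Change, Idle, Select, Refund}.
States satisfying AG (¬item → change): {Select}.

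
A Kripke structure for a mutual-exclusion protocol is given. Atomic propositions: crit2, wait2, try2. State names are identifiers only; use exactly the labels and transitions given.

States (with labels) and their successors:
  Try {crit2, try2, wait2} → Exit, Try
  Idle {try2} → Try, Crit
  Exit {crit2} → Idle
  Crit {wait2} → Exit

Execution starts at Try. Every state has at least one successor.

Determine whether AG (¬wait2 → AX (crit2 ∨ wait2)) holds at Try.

No

States satisfying ¬wait2 → AX (crit2 ∨ wait2): {Try, Idle, Crit}.
States satisfying AG (¬wait2 → AX (crit2 ∨ wait2)): ∅.
Exit is reachable from Try and violates ¬wait2 → AX (crit2 ∨ wait2), so AG fails at Try.
Try ∉ Sat(AG (¬wait2 → AX (crit2 ∨ wait2))).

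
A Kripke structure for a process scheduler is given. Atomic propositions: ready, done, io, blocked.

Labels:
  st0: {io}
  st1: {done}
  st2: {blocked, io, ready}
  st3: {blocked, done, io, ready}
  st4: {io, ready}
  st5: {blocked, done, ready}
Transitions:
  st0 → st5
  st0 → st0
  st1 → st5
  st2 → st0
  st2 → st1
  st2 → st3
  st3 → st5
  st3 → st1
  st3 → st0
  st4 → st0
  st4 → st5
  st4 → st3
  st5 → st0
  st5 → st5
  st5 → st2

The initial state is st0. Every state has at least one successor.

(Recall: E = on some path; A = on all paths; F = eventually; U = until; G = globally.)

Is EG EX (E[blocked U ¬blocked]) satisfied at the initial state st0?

States satisfying EX (E[blocked U ¬blocked]): {st0, st1, st2, st3, st4, st5}.
States satisfying EG EX (E[blocked U ¬blocked]): {st0, st1, st2, st3, st4, st5}.
st0 ∈ Sat(EG EX (E[blocked U ¬blocked])).

Satisfied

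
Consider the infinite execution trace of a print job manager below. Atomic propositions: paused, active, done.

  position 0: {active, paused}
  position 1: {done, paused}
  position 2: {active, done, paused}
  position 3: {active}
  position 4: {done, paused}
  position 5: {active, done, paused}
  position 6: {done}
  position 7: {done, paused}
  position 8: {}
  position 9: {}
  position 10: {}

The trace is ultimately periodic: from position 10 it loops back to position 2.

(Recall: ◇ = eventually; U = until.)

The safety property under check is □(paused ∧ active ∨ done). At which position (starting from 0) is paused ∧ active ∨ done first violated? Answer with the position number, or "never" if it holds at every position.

Check paused ∧ active ∨ done at each position in order: 0 ✓, 1 ✓, 2 ✓.
At position 3 the labels are {active}, so paused ∧ active ∨ done is false there. This is the first violation.

3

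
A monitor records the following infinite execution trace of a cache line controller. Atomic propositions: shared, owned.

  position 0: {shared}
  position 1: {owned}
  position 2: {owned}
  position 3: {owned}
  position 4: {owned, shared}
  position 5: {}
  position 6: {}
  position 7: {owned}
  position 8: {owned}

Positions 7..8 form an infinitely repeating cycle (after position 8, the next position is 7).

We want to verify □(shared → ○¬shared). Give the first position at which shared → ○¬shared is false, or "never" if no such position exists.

shared → ○¬shared holds at every position 0..8, and those are all the positions the trace ever visits, so the invariant □(shared → ○¬shared) is never violated.

never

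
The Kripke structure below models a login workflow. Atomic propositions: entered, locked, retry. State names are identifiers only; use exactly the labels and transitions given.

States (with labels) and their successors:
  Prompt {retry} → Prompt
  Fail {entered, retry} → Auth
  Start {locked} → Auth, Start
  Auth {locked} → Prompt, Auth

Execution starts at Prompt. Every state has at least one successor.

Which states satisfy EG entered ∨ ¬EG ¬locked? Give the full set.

States satisfying entered: {Fail}.
States satisfying EG entered: ∅.
States satisfying ¬locked: {Prompt, Fail}.
States satisfying EG ¬locked: {Prompt}.
States satisfying ¬EG ¬locked: {Fail, Start, Auth}.
States satisfying EG entered ∨ ¬EG ¬locked: {Fail, Start, Auth}.

{Fail, Start, Auth}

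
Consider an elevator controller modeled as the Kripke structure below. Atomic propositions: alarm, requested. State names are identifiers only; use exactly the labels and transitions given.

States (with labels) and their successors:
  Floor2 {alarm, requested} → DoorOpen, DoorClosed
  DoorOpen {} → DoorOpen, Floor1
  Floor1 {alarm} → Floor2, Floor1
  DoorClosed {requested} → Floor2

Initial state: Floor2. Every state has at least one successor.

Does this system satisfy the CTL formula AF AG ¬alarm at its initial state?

No

States satisfying AG ¬alarm: ∅.
States satisfying AF AG ¬alarm: ∅.
There is a path from Floor2 along which AG ¬alarm never holds.
Floor2 ∉ Sat(AF AG ¬alarm).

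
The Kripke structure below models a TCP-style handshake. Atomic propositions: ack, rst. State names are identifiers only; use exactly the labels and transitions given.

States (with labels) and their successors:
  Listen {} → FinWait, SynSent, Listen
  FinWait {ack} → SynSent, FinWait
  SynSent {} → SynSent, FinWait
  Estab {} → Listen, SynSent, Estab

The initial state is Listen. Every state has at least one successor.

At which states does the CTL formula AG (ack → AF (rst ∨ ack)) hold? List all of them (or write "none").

{Listen, FinWait, SynSent, Estab}

States satisfying ack → AF (rst ∨ ack): {Listen, FinWait, SynSent, Estab}.
States satisfying AG (ack → AF (rst ∨ ack)): {Listen, FinWait, SynSent, Estab}.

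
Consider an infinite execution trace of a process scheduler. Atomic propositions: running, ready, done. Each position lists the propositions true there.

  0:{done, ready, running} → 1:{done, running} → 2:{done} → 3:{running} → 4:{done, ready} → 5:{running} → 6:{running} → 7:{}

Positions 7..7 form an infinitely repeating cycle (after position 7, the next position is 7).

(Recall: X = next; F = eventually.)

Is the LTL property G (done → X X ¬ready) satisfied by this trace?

Does not hold

done → X X ¬ready must hold at every position from 0 onward. It fails at position 2, so G (done → X X ¬ready) is false.
Positions where done holds: 0, 1, 2, 4.
Check X X ¬ready at each: 0→ok, 1→ok, 2→fails, 4→ok.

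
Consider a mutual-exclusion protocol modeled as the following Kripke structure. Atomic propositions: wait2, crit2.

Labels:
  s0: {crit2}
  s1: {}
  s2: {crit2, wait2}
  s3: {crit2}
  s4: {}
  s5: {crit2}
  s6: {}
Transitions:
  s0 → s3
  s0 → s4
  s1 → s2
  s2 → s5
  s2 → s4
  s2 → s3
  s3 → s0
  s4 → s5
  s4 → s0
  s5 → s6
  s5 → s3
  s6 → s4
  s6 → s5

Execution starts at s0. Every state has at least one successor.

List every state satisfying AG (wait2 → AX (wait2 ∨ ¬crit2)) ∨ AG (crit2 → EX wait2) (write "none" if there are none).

{s0, s3, s4, s5, s6}

States satisfying wait2 → AX (wait2 ∨ ¬crit2): {s0, s1, s3, s4, s5, s6}.
States satisfying AG (wait2 → AX (wait2 ∨ ¬crit2)): {s0, s3, s4, s5, s6}.
States satisfying crit2 → EX wait2: {s1, s4, s6}.
States satisfying AG (crit2 → EX wait2): ∅.
States satisfying AG (wait2 → AX (wait2 ∨ ¬crit2)) ∨ AG (crit2 → EX wait2): {s0, s3, s4, s5, s6}.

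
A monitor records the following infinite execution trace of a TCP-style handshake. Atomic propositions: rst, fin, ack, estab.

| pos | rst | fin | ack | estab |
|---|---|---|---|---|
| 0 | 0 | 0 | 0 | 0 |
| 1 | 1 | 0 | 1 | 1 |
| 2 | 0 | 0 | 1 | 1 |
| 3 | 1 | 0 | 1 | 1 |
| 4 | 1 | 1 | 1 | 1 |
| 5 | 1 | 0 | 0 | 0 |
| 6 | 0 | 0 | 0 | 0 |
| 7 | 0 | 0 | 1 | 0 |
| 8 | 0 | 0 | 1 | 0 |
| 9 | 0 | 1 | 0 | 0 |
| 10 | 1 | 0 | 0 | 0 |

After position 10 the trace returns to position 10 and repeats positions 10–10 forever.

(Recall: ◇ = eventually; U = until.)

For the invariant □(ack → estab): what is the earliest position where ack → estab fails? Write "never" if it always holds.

Check ack → estab at each position in order: 0 ✓, 1 ✓, 2 ✓, 3 ✓, 4 ✓, 5 ✓, 6 ✓.
At position 7 the labels are {ack}, so ack → estab is false there. This is the first violation.

7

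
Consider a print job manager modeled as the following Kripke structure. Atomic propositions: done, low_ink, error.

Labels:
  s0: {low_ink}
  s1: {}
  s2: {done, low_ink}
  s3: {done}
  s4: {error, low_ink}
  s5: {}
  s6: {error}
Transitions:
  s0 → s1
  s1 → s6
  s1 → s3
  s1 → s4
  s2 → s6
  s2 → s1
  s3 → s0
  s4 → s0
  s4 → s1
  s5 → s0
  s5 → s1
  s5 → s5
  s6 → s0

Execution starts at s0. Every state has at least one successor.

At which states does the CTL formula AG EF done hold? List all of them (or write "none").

States satisfying EF done: {s0, s1, s2, s3, s4, s5, s6}.
States satisfying AG EF done: {s0, s1, s2, s3, s4, s5, s6}.

{s0, s1, s2, s3, s4, s5, s6}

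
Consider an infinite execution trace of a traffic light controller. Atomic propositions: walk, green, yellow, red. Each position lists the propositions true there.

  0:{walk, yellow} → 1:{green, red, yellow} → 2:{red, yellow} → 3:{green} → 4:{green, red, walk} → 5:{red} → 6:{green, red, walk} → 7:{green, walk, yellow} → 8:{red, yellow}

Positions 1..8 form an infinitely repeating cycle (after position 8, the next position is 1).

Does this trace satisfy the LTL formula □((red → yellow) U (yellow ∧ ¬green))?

(red → yellow) U (yellow ∧ ¬green) must hold at every position from 0 onward. It fails at position 3, so □((red → yellow) U (yellow ∧ ¬green)) is false.

No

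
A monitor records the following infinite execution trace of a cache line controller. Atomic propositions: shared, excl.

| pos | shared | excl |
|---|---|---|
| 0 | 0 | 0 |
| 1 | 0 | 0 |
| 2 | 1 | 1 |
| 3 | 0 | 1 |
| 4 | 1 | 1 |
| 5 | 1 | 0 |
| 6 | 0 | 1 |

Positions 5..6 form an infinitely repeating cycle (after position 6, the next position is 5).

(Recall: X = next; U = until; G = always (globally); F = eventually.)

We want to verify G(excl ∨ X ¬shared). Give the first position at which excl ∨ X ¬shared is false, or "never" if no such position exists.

1

Check excl ∨ X ¬shared at each position in order: 0 ✓.
At position 1 the labels are {} and the next position 2 has {excl, shared}, so excl ∨ X ¬shared is false there. This is the first violation.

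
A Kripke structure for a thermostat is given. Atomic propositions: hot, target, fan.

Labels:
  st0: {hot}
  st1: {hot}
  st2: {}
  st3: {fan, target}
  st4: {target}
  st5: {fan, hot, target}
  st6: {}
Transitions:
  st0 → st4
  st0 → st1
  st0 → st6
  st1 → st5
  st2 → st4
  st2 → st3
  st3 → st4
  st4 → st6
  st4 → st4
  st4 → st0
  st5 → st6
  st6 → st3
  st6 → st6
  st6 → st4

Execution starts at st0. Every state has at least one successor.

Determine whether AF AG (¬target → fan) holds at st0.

Does not hold

States satisfying AG (¬target → fan): ∅.
States satisfying AF AG (¬target → fan): ∅.
There is a path from st0 along which AG (¬target → fan) never holds.
st0 ∉ Sat(AF AG (¬target → fan)).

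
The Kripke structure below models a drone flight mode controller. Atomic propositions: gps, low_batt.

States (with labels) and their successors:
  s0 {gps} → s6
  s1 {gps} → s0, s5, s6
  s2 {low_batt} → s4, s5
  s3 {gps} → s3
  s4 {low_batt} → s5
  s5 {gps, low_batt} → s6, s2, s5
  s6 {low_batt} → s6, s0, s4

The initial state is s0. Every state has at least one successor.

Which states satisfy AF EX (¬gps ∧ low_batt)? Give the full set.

{s0, s1, s2, s4, s5, s6}

States satisfying EX (¬gps ∧ low_batt): {s0, s1, s2, s5, s6}.
States satisfying AF EX (¬gps ∧ low_batt): {s0, s1, s2, s4, s5, s6}.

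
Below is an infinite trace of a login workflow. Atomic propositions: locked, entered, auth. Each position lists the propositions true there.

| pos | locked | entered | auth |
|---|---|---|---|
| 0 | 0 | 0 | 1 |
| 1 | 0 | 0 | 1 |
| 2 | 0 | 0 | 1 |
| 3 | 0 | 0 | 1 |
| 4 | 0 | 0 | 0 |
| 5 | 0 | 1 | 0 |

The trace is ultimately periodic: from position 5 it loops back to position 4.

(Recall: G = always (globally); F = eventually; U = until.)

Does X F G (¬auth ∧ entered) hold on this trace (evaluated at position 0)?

The position after 0 is 1; F G (¬auth ∧ entered) is false there.

Does not hold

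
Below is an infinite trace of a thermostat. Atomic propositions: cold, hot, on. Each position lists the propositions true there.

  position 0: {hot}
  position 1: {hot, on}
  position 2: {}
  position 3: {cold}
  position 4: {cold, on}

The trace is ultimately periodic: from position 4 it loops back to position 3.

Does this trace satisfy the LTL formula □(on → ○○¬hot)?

Yes

on → ○○¬hot holds at every position 0..4, and those are all positions ever visited, so □(on → ○○¬hot) holds.
Positions where on holds: 1, 4.
Check ○○¬hot at each: 1→ok, 4→ok.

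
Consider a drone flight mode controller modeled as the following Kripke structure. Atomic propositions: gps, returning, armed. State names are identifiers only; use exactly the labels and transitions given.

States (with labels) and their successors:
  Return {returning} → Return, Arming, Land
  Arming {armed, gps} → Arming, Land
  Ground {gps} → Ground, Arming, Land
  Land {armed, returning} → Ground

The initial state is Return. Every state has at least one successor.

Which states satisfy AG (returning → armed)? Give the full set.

{Arming, Ground, Land}

States satisfying returning → armed: {Arming, Ground, Land}.
States satisfying AG (returning → armed): {Arming, Ground, Land}.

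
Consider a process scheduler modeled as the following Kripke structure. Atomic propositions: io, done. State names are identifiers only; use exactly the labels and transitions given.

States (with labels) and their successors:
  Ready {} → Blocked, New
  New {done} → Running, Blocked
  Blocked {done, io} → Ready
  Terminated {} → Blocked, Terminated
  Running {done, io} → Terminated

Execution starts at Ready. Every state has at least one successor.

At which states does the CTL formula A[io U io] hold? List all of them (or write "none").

States satisfying io: {Blocked, Running}.
States satisfying A[io U io]: {Blocked, Running}.

{Blocked, Running}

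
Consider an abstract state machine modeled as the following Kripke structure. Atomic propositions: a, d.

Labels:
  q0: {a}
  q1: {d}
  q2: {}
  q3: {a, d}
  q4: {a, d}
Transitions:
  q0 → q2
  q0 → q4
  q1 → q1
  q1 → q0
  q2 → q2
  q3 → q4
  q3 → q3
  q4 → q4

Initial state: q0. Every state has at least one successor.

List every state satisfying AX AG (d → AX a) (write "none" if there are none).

{q0, q2, q3, q4}

States satisfying AG (d → AX a): {q0, q2, q3, q4}.
States satisfying AX AG (d → AX a): {q0, q2, q3, q4}.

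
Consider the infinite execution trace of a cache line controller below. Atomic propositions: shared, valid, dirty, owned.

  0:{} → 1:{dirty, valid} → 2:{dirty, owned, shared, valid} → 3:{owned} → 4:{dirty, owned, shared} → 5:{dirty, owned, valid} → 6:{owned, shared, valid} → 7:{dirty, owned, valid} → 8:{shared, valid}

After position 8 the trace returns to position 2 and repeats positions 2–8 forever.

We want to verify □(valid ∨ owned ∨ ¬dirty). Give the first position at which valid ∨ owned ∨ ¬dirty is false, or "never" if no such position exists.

never

valid ∨ owned ∨ ¬dirty holds at every position 0..8, and those are all the positions the trace ever visits, so the invariant □(valid ∨ owned ∨ ¬dirty) is never violated.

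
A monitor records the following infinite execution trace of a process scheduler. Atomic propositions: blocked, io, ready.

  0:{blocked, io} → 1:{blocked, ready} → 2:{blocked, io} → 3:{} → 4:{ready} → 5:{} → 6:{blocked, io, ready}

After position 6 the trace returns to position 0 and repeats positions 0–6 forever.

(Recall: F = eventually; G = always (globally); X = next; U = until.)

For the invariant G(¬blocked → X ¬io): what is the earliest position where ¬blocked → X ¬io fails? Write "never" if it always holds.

Check ¬blocked → X ¬io at each position in order: 0 ✓, 1 ✓, 2 ✓, 3 ✓, 4 ✓.
At position 5 the labels are {} and the next position 6 has {blocked, io, ready}, so ¬blocked → X ¬io is false there. This is the first violation.

5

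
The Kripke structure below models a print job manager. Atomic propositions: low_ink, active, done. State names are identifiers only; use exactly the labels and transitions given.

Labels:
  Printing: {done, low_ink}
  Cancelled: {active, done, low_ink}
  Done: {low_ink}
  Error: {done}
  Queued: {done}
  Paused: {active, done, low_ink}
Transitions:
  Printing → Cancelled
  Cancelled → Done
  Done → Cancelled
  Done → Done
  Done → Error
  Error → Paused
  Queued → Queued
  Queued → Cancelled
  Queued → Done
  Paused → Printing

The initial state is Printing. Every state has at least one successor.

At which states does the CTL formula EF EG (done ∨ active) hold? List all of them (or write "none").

States satisfying EG (done ∨ active): {Queued}.
States satisfying EF EG (done ∨ active): {Queued}.

{Queued}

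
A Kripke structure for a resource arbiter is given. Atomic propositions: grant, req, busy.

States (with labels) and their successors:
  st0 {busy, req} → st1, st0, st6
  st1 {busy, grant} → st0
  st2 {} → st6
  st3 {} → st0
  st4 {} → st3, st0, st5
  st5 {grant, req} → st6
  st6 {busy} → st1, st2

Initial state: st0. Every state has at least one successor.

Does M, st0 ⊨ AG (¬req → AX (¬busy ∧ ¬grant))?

No

States satisfying ¬req → AX (¬busy ∧ ¬grant): {st0, st5}.
States satisfying AG (¬req → AX (¬busy ∧ ¬grant)): ∅.
st1 is reachable from st0 and violates ¬req → AX (¬busy ∧ ¬grant), so AG fails at st0.
st0 ∉ Sat(AG (¬req → AX (¬busy ∧ ¬grant))).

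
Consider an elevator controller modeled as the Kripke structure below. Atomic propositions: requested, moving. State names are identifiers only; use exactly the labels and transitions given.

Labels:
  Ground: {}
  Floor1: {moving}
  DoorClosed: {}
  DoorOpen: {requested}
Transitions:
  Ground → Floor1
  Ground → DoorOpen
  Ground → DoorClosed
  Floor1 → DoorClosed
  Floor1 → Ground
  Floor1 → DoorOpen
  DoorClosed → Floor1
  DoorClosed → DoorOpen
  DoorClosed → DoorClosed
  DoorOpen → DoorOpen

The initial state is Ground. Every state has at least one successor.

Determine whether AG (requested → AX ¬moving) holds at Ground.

States satisfying requested → AX ¬moving: {Ground, Floor1, DoorClosed, DoorOpen}.
States satisfying AG (requested → AX ¬moving): {Ground, Floor1, DoorClosed, DoorOpen}.
Every state reachable from Ground satisfies requested → AX ¬moving.
Ground ∈ Sat(AG (requested → AX ¬moving)).

Yes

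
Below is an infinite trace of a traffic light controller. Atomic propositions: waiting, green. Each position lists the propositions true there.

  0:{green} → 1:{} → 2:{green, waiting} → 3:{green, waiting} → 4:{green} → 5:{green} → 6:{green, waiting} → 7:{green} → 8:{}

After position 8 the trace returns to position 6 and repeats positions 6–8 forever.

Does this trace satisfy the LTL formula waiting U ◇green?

Walking from position 0: ◇green first holds at position 0, and waiting holds at every earlier position along the way, so waiting U ◇green holds.

Yes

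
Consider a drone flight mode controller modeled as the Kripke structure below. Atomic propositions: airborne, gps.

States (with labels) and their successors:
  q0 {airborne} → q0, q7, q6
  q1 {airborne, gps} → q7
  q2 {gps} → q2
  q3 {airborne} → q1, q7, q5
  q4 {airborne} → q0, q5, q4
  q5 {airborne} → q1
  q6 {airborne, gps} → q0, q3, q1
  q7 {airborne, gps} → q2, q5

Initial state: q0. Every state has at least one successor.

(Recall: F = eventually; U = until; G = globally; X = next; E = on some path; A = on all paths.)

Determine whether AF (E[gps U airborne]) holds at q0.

States satisfying E[gps U airborne]: {q0, q1, q3, q4, q5, q6, q7}.
States satisfying AF (E[gps U airborne]): {q0, q1, q3, q4, q5, q6, q7}.
q0 ∈ Sat(AF (E[gps U airborne])).

Holds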